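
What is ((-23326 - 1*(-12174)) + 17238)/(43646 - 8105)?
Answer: 6086/35541 ≈ 0.17124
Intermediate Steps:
((-23326 - 1*(-12174)) + 17238)/(43646 - 8105) = ((-23326 + 12174) + 17238)/35541 = (-11152 + 17238)*(1/35541) = 6086*(1/35541) = 6086/35541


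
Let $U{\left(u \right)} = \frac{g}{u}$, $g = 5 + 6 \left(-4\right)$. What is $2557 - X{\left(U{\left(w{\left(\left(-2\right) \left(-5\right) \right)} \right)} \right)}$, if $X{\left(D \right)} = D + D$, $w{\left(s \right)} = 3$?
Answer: $\frac{7709}{3} \approx 2569.7$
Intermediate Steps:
$g = -19$ ($g = 5 - 24 = -19$)
$U{\left(u \right)} = - \frac{19}{u}$
$X{\left(D \right)} = 2 D$
$2557 - X{\left(U{\left(w{\left(\left(-2\right) \left(-5\right) \right)} \right)} \right)} = 2557 - 2 \left(- \frac{19}{3}\right) = 2557 - - \frac{38}{3} = 2557 + \frac{38}{3} = \frac{7709}{3}$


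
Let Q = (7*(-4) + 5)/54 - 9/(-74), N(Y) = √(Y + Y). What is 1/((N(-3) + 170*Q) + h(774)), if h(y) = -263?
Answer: -314102583/98864037895 - 998001*I*√6/98864037895 ≈ -0.0031771 - 2.4727e-5*I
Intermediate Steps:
N(Y) = √2*√Y (N(Y) = √(2*Y) = √2*√Y)
Q = -304/999 (Q = (-28 + 5)*(1/54) - 9*(-1/74) = -23*1/54 + 9/74 = -23/54 + 9/74 = -304/999 ≈ -0.30430)
1/((N(-3) + 170*Q) + h(774)) = 1/((√2*√(-3) + 170*(-304/999)) - 263) = 1/((√2*(I*√3) - 51680/999) - 263) = 1/((I*√6 - 51680/999) - 263) = 1/((-51680/999 + I*√6) - 263) = 1/(-314417/999 + I*√6)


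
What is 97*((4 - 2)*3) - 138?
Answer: 444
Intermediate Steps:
97*((4 - 2)*3) - 138 = 97*(2*3) - 138 = 97*6 - 138 = 582 - 138 = 444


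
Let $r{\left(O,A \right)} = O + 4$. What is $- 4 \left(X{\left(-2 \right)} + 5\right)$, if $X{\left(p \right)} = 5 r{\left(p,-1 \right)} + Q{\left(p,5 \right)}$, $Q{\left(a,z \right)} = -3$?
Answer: $-48$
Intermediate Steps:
$r{\left(O,A \right)} = 4 + O$
$X{\left(p \right)} = 17 + 5 p$ ($X{\left(p \right)} = 5 \left(4 + p\right) - 3 = \left(20 + 5 p\right) - 3 = 17 + 5 p$)
$- 4 \left(X{\left(-2 \right)} + 5\right) = - 4 \left(\left(17 + 5 \left(-2\right)\right) + 5\right) = - 4 \left(\left(17 - 10\right) + 5\right) = - 4 \left(7 + 5\right) = \left(-4\right) 12 = -48$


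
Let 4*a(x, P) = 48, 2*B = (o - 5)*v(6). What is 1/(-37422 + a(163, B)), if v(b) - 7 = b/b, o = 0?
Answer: -1/37410 ≈ -2.6731e-5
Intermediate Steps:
v(b) = 8 (v(b) = 7 + b/b = 7 + 1 = 8)
B = -20 (B = ((0 - 5)*8)/2 = (-5*8)/2 = (1/2)*(-40) = -20)
a(x, P) = 12 (a(x, P) = (1/4)*48 = 12)
1/(-37422 + a(163, B)) = 1/(-37422 + 12) = 1/(-37410) = -1/37410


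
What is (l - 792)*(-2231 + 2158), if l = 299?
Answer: 35989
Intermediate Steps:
(l - 792)*(-2231 + 2158) = (299 - 792)*(-2231 + 2158) = -493*(-73) = 35989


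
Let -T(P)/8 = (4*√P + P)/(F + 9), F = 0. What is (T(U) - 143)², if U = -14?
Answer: 1366289/81 + 75200*I*√14/81 ≈ 16868.0 + 3473.7*I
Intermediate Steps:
T(P) = -32*√P/9 - 8*P/9 (T(P) = -8*(4*√P + P)/(0 + 9) = -8*(P + 4*√P)/9 = -8*(P/9 + 4*√P/9) = -32*√P/9 - 8*P/9)
(T(U) - 143)² = ((-32*I*√14/9 - 8/9*(-14)) - 143)² = ((-32*I*√14/9 + 112/9) - 143)² = ((112/9 - 32*I*√14/9) - 143)² = (-1175/9 - 32*I*√14/9)²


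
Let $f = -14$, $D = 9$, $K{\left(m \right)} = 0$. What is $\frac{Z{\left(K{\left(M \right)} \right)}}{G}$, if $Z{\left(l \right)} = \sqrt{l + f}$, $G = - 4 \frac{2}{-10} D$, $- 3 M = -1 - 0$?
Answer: $\frac{5 i \sqrt{14}}{36} \approx 0.51967 i$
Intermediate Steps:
$M = \frac{1}{3}$ ($M = - \frac{-1 - 0}{3} = - \frac{-1 + 0}{3} = \left(- \frac{1}{3}\right) \left(-1\right) = \frac{1}{3} \approx 0.33333$)
$G = \frac{36}{5}$ ($G = - 4 \frac{2}{-10} \cdot 9 = - 4 \cdot 2 \left(- \frac{1}{10}\right) 9 = \left(-4\right) \left(- \frac{1}{5}\right) 9 = \frac{4}{5} \cdot 9 = \frac{36}{5} \approx 7.2$)
$Z{\left(l \right)} = \sqrt{-14 + l}$ ($Z{\left(l \right)} = \sqrt{l - 14} = \sqrt{-14 + l}$)
$\frac{Z{\left(K{\left(M \right)} \right)}}{G} = \frac{\sqrt{-14 + 0}}{\frac{36}{5}} = \sqrt{-14} \cdot \frac{5}{36} = i \sqrt{14} \cdot \frac{5}{36} = \frac{5 i \sqrt{14}}{36}$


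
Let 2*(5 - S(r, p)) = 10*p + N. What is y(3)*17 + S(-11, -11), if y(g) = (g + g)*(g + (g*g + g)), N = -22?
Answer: 1601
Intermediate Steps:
y(g) = 2*g*(g² + 2*g) (y(g) = (2*g)*(g + (g² + g)) = (2*g)*(g + (g + g²)) = (2*g)*(g² + 2*g) = 2*g*(g² + 2*g))
S(r, p) = 16 - 5*p (S(r, p) = 5 - (10*p - 22)/2 = 5 - (-22 + 10*p)/2 = 5 + (11 - 5*p) = 16 - 5*p)
y(3)*17 + S(-11, -11) = (2*3²*(2 + 3))*17 + (16 - 5*(-11)) = (2*9*5)*17 + (16 + 55) = 90*17 + 71 = 1530 + 71 = 1601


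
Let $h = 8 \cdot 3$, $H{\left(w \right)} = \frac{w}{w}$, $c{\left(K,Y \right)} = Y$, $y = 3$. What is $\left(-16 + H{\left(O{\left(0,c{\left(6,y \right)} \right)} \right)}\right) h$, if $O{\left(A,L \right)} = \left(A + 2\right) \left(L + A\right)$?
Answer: $-360$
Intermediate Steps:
$O{\left(A,L \right)} = \left(2 + A\right) \left(A + L\right)$
$H{\left(w \right)} = 1$
$h = 24$
$\left(-16 + H{\left(O{\left(0,c{\left(6,y \right)} \right)} \right)}\right) h = \left(-16 + 1\right) 24 = \left(-15\right) 24 = -360$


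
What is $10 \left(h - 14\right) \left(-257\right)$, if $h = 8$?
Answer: $15420$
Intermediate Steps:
$10 \left(h - 14\right) \left(-257\right) = 10 \left(8 - 14\right) \left(-257\right) = 10 \left(-6\right) \left(-257\right) = \left(-60\right) \left(-257\right) = 15420$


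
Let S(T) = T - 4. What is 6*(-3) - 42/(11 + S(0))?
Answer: -24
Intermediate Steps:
S(T) = -4 + T
6*(-3) - 42/(11 + S(0)) = 6*(-3) - 42/(11 + (-4 + 0)) = -18 - 42/(11 - 4) = -18 - 42/7 = -18 + (⅐)*(-42) = -18 - 6 = -24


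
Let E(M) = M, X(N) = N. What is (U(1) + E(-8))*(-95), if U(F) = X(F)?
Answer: 665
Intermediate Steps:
U(F) = F
(U(1) + E(-8))*(-95) = (1 - 8)*(-95) = -7*(-95) = 665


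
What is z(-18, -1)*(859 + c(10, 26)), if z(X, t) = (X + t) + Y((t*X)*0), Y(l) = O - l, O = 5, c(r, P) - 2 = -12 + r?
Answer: -12026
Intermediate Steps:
c(r, P) = -10 + r (c(r, P) = 2 + (-12 + r) = -10 + r)
Y(l) = 5 - l
z(X, t) = 5 + X + t (z(X, t) = (X + t) + (5 - t*X*0) = (X + t) + (5 - X*t*0) = (X + t) + (5 - 1*0) = (X + t) + (5 + 0) = (X + t) + 5 = 5 + X + t)
z(-18, -1)*(859 + c(10, 26)) = (5 - 18 - 1)*(859 + (-10 + 10)) = -14*(859 + 0) = -14*859 = -12026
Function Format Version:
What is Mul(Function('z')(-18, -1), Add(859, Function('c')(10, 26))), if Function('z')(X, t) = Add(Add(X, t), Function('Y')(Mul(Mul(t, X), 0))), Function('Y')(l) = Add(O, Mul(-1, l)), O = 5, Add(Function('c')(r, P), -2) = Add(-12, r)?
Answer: -12026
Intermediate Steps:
Function('c')(r, P) = Add(-10, r) (Function('c')(r, P) = Add(2, Add(-12, r)) = Add(-10, r))
Function('Y')(l) = Add(5, Mul(-1, l))
Function('z')(X, t) = Add(5, X, t) (Function('z')(X, t) = Add(Add(X, t), Add(5, Mul(-1, Mul(Mul(t, X), 0)))) = Add(Add(X, t), Add(5, Mul(-1, Mul(Mul(X, t), 0)))) = Add(Add(X, t), Add(5, Mul(-1, 0))) = Add(Add(X, t), Add(5, 0)) = Add(Add(X, t), 5) = Add(5, X, t))
Mul(Function('z')(-18, -1), Add(859, Function('c')(10, 26))) = Mul(Add(5, -18, -1), Add(859, Add(-10, 10))) = Mul(-14, Add(859, 0)) = Mul(-14, 859) = -12026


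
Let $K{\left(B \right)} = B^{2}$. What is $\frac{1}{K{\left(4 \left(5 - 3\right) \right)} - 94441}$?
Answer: $- \frac{1}{94377} \approx -1.0596 \cdot 10^{-5}$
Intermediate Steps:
$\frac{1}{K{\left(4 \left(5 - 3\right) \right)} - 94441} = \frac{1}{\left(4 \left(5 - 3\right)\right)^{2} - 94441} = \frac{1}{\left(4 \cdot 2\right)^{2} - 94441} = \frac{1}{8^{2} - 94441} = \frac{1}{64 - 94441} = \frac{1}{-94377} = - \frac{1}{94377}$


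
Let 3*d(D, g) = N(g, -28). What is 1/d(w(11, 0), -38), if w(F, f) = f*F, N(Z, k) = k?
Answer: -3/28 ≈ -0.10714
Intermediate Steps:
w(F, f) = F*f
d(D, g) = -28/3 (d(D, g) = (⅓)*(-28) = -28/3)
1/d(w(11, 0), -38) = 1/(-28/3) = -3/28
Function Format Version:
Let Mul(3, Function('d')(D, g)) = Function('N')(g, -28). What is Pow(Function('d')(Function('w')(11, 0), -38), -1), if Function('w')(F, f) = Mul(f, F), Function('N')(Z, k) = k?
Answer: Rational(-3, 28) ≈ -0.10714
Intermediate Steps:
Function('w')(F, f) = Mul(F, f)
Function('d')(D, g) = Rational(-28, 3) (Function('d')(D, g) = Mul(Rational(1, 3), -28) = Rational(-28, 3))
Pow(Function('d')(Function('w')(11, 0), -38), -1) = Pow(Rational(-28, 3), -1) = Rational(-3, 28)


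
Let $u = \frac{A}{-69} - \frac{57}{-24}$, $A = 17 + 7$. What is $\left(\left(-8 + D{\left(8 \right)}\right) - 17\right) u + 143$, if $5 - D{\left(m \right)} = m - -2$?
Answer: $\frac{7561}{92} \approx 82.185$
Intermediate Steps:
$A = 24$
$u = \frac{373}{184}$ ($u = \frac{24}{-69} - \frac{57}{-24} = 24 \left(- \frac{1}{69}\right) - - \frac{19}{8} = - \frac{8}{23} + \frac{19}{8} = \frac{373}{184} \approx 2.0272$)
$D{\left(m \right)} = 3 - m$ ($D{\left(m \right)} = 5 - \left(m - -2\right) = 5 - \left(m + 2\right) = 5 - \left(2 + m\right) = 3 - m$)
$\left(\left(-8 + D{\left(8 \right)}\right) - 17\right) u + 143 = \left(\left(-8 + \left(3 - 8\right)\right) - 17\right) \frac{373}{184} + 143 = \left(\left(-8 - 5\right) - 17\right) \frac{373}{184} + 143 = \left(-13 - 17\right) \frac{373}{184} + 143 = \left(-30\right) \frac{373}{184} + 143 = - \frac{5595}{92} + 143 = \frac{7561}{92}$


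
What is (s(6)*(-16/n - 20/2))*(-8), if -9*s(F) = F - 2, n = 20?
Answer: -192/5 ≈ -38.400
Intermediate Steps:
s(F) = 2/9 - F/9 (s(F) = -(F - 2)/9 = -(-2 + F)/9 = 2/9 - F/9)
(s(6)*(-16/n - 20/2))*(-8) = ((2/9 - ⅑*6)*(-16/20 - 20/2))*(-8) = ((2/9 - ⅔)*(-16*1/20 - 20*½))*(-8) = -4*(-⅘ - 10)/9*(-8) = -4/9*(-54/5)*(-8) = (24/5)*(-8) = -192/5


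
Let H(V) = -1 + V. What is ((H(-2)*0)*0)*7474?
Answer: 0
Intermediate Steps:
((H(-2)*0)*0)*7474 = (((-1 - 2)*0)*0)*7474 = (-3*0*0)*7474 = (0*0)*7474 = 0*7474 = 0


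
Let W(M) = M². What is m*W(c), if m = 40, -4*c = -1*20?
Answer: 1000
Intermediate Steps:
c = 5 (c = -(-1)*20/4 = -¼*(-20) = 5)
m*W(c) = 40*5² = 40*25 = 1000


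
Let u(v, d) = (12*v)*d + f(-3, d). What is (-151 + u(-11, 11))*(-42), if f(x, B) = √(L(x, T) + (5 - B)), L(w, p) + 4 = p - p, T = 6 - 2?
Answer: 67326 - 42*I*√10 ≈ 67326.0 - 132.82*I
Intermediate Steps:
T = 4
L(w, p) = -4 (L(w, p) = -4 + (p - p) = -4 + 0 = -4)
f(x, B) = √(1 - B) (f(x, B) = √(-4 + (5 - B)) = √(1 - B))
u(v, d) = √(1 - d) + 12*d*v (u(v, d) = (12*v)*d + √(1 - d) = 12*d*v + √(1 - d) = √(1 - d) + 12*d*v)
(-151 + u(-11, 11))*(-42) = (-151 + (√(1 - 1*11) + 12*11*(-11)))*(-42) = (-151 + (√(1 - 11) - 1452))*(-42) = (-151 + (√(-10) - 1452))*(-42) = (-151 + (I*√10 - 1452))*(-42) = (-151 + (-1452 + I*√10))*(-42) = (-1603 + I*√10)*(-42) = 67326 - 42*I*√10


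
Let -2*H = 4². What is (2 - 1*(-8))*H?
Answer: -80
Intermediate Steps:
H = -8 (H = -½*4² = -½*16 = -8)
(2 - 1*(-8))*H = (2 - 1*(-8))*(-8) = (2 + 8)*(-8) = 10*(-8) = -80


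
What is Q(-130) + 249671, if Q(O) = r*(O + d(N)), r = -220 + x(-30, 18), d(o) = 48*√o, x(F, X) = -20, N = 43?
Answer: 280871 - 11520*√43 ≈ 2.0533e+5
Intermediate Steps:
r = -240 (r = -220 - 20 = -240)
Q(O) = -11520*√43 - 240*O (Q(O) = -240*(O + 48*√43) = -11520*√43 - 240*O)
Q(-130) + 249671 = (-11520*√43 - 240*(-130)) + 249671 = (-11520*√43 + 31200) + 249671 = (31200 - 11520*√43) + 249671 = 280871 - 11520*√43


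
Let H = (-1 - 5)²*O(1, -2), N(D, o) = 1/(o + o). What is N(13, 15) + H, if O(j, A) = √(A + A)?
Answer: 1/30 + 72*I ≈ 0.033333 + 72.0*I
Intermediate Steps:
N(D, o) = 1/(2*o)
O(j, A) = √2*√A (O(j, A) = √(2*A) = √2*√A)
H = 72*I (H = (-1 - 5)²*(√2*√(-2)) = (-6)²*(√2*(I*√2)) = 36*(2*I) = 72*I ≈ 72.0*I)
N(13, 15) + H = (½)/15 + 72*I = (½)*(1/15) + 72*I = 1/30 + 72*I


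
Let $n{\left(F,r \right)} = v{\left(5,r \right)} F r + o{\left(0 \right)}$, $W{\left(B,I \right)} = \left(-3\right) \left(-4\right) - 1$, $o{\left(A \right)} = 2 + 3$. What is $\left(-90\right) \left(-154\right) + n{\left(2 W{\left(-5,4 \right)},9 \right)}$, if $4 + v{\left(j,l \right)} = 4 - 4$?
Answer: $13073$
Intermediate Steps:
$o{\left(A \right)} = 5$
$W{\left(B,I \right)} = 11$ ($W{\left(B,I \right)} = 12 - 1 = 11$)
$v{\left(j,l \right)} = -4$ ($v{\left(j,l \right)} = -4 + \left(4 - 4\right) = -4 + 0 = -4$)
$n{\left(F,r \right)} = 5 - 4 F r$ ($n{\left(F,r \right)} = - 4 F r + 5 = 5 - 4 F r$)
$\left(-90\right) \left(-154\right) + n{\left(2 W{\left(-5,4 \right)},9 \right)} = \left(-90\right) \left(-154\right) + \left(5 - 4 \cdot 2 \cdot 11 \cdot 9\right) = 13860 + \left(5 - 88 \cdot 9\right) = 13860 + \left(5 - 792\right) = 13860 - 787 = 13073$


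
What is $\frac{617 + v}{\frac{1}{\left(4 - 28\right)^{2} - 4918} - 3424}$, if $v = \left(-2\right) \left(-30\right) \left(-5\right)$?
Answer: $- \frac{1376414}{14867009} \approx -0.092582$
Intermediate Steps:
$v = -300$ ($v = 60 \left(-5\right) = -300$)
$\frac{617 + v}{\frac{1}{\left(4 - 28\right)^{2} - 4918} - 3424} = \frac{617 - 300}{\frac{1}{\left(4 - 28\right)^{2} - 4918} - 3424} = \frac{317}{\frac{1}{\left(-24\right)^{2} - 4918} - 3424} = \frac{317}{\frac{1}{576 - 4918} - 3424} = \frac{317}{\frac{1}{-4342} - 3424} = \frac{317}{- \frac{1}{4342} - 3424} = \frac{317}{- \frac{14867009}{4342}} = 317 \left(- \frac{4342}{14867009}\right) = - \frac{1376414}{14867009}$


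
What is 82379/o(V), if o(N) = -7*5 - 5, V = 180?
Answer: -82379/40 ≈ -2059.5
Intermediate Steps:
o(N) = -40 (o(N) = -35 - 5 = -40)
82379/o(V) = 82379/(-40) = 82379*(-1/40) = -82379/40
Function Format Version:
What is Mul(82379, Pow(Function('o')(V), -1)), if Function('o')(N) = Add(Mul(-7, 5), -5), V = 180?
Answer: Rational(-82379, 40) ≈ -2059.5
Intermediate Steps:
Function('o')(N) = -40 (Function('o')(N) = Add(-35, -5) = -40)
Mul(82379, Pow(Function('o')(V), -1)) = Mul(82379, Pow(-40, -1)) = Mul(82379, Rational(-1, 40)) = Rational(-82379, 40)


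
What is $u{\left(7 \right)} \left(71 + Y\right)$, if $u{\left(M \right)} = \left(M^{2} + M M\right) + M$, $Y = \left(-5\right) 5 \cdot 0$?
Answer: $7455$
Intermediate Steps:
$Y = 0$ ($Y = \left(-25\right) 0 = 0$)
$u{\left(M \right)} = M + 2 M^{2}$ ($u{\left(M \right)} = \left(M^{2} + M^{2}\right) + M = 2 M^{2} + M = M + 2 M^{2}$)
$u{\left(7 \right)} \left(71 + Y\right) = 7 \left(1 + 2 \cdot 7\right) \left(71 + 0\right) = 7 \left(1 + 14\right) 71 = 7 \cdot 15 \cdot 71 = 105 \cdot 71 = 7455$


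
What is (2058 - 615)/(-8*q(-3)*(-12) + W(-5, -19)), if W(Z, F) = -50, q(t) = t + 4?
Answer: 1443/46 ≈ 31.370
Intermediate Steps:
q(t) = 4 + t
(2058 - 615)/(-8*q(-3)*(-12) + W(-5, -19)) = (2058 - 615)/(-8*(4 - 3)*(-12) - 50) = 1443/(-8*1*(-12) - 50) = 1443/(-8*(-12) - 50) = 1443/(96 - 50) = 1443/46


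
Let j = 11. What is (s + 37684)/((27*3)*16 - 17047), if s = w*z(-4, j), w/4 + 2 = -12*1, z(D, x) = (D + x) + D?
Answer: -37516/15751 ≈ -2.3818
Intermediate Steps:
z(D, x) = x + 2*D
w = -56 (w = -8 + 4*(-12*1) = -8 + 4*(-12) = -8 - 48 = -56)
s = -168 (s = -56*(11 + 2*(-4)) = -56*(11 - 8) = -56*3 = -168)
(s + 37684)/((27*3)*16 - 17047) = (-168 + 37684)/((27*3)*16 - 17047) = 37516/(81*16 - 17047) = 37516/(1296 - 17047) = 37516/(-15751) = 37516*(-1/15751) = -37516/15751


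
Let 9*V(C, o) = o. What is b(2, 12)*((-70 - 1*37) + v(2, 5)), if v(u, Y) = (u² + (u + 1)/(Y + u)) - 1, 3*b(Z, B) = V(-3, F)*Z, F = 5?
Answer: -7250/189 ≈ -38.360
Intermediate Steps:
V(C, o) = o/9
b(Z, B) = 5*Z/27 (b(Z, B) = (((⅑)*5)*Z)/3 = (5*Z/9)/3 = 5*Z/27)
v(u, Y) = -1 + u² + (1 + u)/(Y + u) (v(u, Y) = (u² + (1 + u)/(Y + u)) - 1 = -1 + u² + (1 + u)/(Y + u))
b(2, 12)*((-70 - 1*37) + v(2, 5)) = ((5/27)*2)*((-70 - 1*37) + (1 + 2³ - 1*5 + 5*2²)/(5 + 2)) = 10*((-70 - 37) + (1 + 8 - 5 + 5*4)/7)/27 = 10*(-107 + (1 + 8 - 5 + 20)/7)/27 = 10*(-107 + (⅐)*24)/27 = 10*(-107 + 24/7)/27 = (10/27)*(-725/7) = -7250/189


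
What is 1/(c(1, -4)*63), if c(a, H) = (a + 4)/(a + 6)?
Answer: 1/45 ≈ 0.022222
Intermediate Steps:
c(a, H) = (4 + a)/(6 + a)
1/(c(1, -4)*63) = 1/(((4 + 1)/(6 + 1))*63) = 1/((5/7)*63) = 1/45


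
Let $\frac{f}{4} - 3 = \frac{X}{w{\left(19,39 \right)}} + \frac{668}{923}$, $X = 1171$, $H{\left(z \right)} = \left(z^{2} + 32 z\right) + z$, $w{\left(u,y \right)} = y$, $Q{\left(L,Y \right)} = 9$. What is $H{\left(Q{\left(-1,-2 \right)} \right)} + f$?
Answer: $\frac{1420490}{2769} \approx 513.0$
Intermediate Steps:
$H{\left(z \right)} = z^{2} + 33 z$
$f = \frac{373808}{2769}$ ($f = 12 + 4 \left(\frac{1171}{39} + \frac{668}{923}\right) = 12 + 4 \cdot \frac{85145}{2769} = 12 + \frac{340580}{2769} = \frac{373808}{2769} \approx 135.0$)
$H{\left(Q{\left(-1,-2 \right)} \right)} + f = 9 \left(33 + 9\right) + \frac{373808}{2769} = 9 \cdot 42 + \frac{373808}{2769} = 378 + \frac{373808}{2769} = \frac{1420490}{2769}$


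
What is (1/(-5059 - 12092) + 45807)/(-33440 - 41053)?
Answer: -785635856/1277629443 ≈ -0.61492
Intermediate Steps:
(1/(-5059 - 12092) + 45807)/(-33440 - 41053) = (1/(-17151) + 45807)/(-74493) = (-1/17151 + 45807)*(-1/74493) = (785635856/17151)*(-1/74493) = -785635856/1277629443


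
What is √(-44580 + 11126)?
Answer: I*√33454 ≈ 182.9*I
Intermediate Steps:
√(-44580 + 11126) = √(-33454) = I*√33454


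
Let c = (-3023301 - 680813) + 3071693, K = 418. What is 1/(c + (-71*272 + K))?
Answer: -1/651315 ≈ -1.5354e-6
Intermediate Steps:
c = -632421 (c = -3704114 + 3071693 = -632421)
1/(c + (-71*272 + K)) = 1/(-632421 + (-71*272 + 418)) = 1/(-632421 + (-19312 + 418)) = 1/(-632421 - 18894) = 1/(-651315) = -1/651315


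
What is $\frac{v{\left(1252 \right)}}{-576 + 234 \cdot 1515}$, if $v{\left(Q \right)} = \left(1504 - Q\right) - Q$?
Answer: $- \frac{500}{176967} \approx -0.0028254$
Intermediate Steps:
$v{\left(Q \right)} = 1504 - 2 Q$
$\frac{v{\left(1252 \right)}}{-576 + 234 \cdot 1515} = \frac{1504 - 2504}{-576 + 234 \cdot 1515} = \frac{1504 - 2504}{-576 + 354510} = - \frac{1000}{353934} = \left(-1000\right) \frac{1}{353934} = - \frac{500}{176967}$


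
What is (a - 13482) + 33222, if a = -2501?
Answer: 17239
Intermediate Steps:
(a - 13482) + 33222 = (-2501 - 13482) + 33222 = -15983 + 33222 = 17239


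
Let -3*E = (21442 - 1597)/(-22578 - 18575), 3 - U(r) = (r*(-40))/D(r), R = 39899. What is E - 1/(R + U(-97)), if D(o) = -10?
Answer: 38068171/236864910 ≈ 0.16072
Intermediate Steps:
U(r) = 3 - 4*r (U(r) = 3 - r*(-40)/(-10) = 3 - (-40*r)*(-1)/10 = 3 - 4*r)
E = 945/5879 (E = -(21442 - 1597)/(3*(-22578 - 18575)) = -6615/(-41153) = -6615*(-1)/41153 = -1/3*(-2835/5879) = 945/5879 ≈ 0.16074)
E - 1/(R + U(-97)) = 945/5879 - 1/(39899 + (3 - 4*(-97))) = 945/5879 - 1/(39899 + (3 + 388)) = 945/5879 - 1/(39899 + 391) = 945/5879 - 1/40290 = 38068171/236864910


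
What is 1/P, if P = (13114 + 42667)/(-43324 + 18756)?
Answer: -24568/55781 ≈ -0.44044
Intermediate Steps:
P = -55781/24568 (P = 55781/(-24568) = 55781*(-1/24568) = -55781/24568 ≈ -2.2705)
1/P = 1/(-55781/24568) = -24568/55781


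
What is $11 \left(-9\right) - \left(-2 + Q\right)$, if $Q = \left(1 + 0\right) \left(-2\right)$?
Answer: $-95$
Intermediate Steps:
$Q = -2$ ($Q = 1 \left(-2\right) = -2$)
$11 \left(-9\right) - \left(-2 + Q\right) = 11 \left(-9\right) + \left(2 - -2\right) = -99 + \left(2 + 2\right) = -99 + 4 = -95$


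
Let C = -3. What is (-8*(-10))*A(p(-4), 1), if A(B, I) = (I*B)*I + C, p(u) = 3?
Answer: 0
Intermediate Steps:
A(B, I) = -3 + B*I² (A(B, I) = (I*B)*I - 3 = (B*I)*I - 3 = B*I² - 3 = -3 + B*I²)
(-8*(-10))*A(p(-4), 1) = (-8*(-10))*(-3 + 3*1²) = 80*(-3 + 3*1) = 80*(-3 + 3) = 80*0 = 0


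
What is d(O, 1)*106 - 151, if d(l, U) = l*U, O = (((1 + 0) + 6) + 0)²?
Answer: 5043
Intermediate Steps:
O = 49 (O = ((1 + 6) + 0)² = (7 + 0)² = 7² = 49)
d(l, U) = U*l
d(O, 1)*106 - 151 = (1*49)*106 - 151 = 49*106 - 151 = 5194 - 151 = 5043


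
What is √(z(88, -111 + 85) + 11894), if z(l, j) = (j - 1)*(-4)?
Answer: √12002 ≈ 109.55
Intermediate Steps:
z(l, j) = 4 - 4*j (z(l, j) = (-1 + j)*(-4) = 4 - 4*j)
√(z(88, -111 + 85) + 11894) = √((4 - 4*(-111 + 85)) + 11894) = √((4 - 4*(-26)) + 11894) = √((4 + 104) + 11894) = √(108 + 11894) = √12002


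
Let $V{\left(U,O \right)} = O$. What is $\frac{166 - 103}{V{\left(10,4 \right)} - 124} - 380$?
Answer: $- \frac{15221}{40} \approx -380.52$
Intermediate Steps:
$\frac{166 - 103}{V{\left(10,4 \right)} - 124} - 380 = \frac{166 - 103}{4 - 124} - 380 = \frac{63}{-120} - 380 = 63 \left(- \frac{1}{120}\right) - 380 = - \frac{21}{40} - 380 = - \frac{15221}{40}$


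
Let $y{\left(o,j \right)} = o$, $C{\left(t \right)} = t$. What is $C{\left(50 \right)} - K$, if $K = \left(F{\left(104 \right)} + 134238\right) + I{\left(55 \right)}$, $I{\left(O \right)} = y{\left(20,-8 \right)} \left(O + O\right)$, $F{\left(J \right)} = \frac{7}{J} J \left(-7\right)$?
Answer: $-136339$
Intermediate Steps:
$F{\left(J \right)} = -49$ ($F{\left(J \right)} = 7 \left(-7\right) = -49$)
$I{\left(O \right)} = 40 O$ ($I{\left(O \right)} = 20 \left(O + O\right) = 20 \cdot 2 O = 40 O$)
$K = 136389$ ($K = \left(-49 + 134238\right) + 40 \cdot 55 = 134189 + 2200 = 136389$)
$C{\left(50 \right)} - K = 50 - 136389 = -136339$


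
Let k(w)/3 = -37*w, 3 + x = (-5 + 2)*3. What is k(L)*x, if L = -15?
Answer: -19980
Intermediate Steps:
x = -12 (x = -3 + (-5 + 2)*3 = -3 - 3*3 = -3 - 9 = -12)
k(w) = -111*w (k(w) = 3*(-37*w) = -111*w)
k(L)*x = -111*(-15)*(-12) = 1665*(-12) = -19980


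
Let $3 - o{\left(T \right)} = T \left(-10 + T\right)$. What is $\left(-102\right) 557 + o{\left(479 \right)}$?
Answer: $-281462$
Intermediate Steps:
$o{\left(T \right)} = 3 - T \left(-10 + T\right)$
$\left(-102\right) 557 + o{\left(479 \right)} = \left(-102\right) 557 + \left(3 - 479^{2} + 10 \cdot 479\right) = -56814 + \left(3 - 229441 + 4790\right) = -56814 - 224648 = -281462$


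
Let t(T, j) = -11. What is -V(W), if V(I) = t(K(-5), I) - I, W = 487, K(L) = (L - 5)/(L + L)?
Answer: 498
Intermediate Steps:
K(L) = (-5 + L)/(2*L) (K(L) = (-5 + L)/((2*L)) = (-5 + L)*(1/(2*L)) = (-5 + L)/(2*L))
V(I) = -11 - I
-V(W) = -(-11 - 1*487) = -(-11 - 487) = -1*(-498) = 498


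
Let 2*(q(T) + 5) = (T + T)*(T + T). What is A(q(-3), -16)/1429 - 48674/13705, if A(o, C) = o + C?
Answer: -69596261/19584445 ≈ -3.5536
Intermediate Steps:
q(T) = -5 + 2*T**2 (q(T) = -5 + ((T + T)*(T + T))/2 = -5 + ((2*T)*(2*T))/2 = -5 + (4*T**2)/2 = -5 + 2*T**2)
A(o, C) = C + o
A(q(-3), -16)/1429 - 48674/13705 = (-16 + (-5 + 2*(-3)**2))/1429 - 48674/13705 = (-16 + (-5 + 2*9))*(1/1429) - 48674*1/13705 = (-16 + (-5 + 18))*(1/1429) - 48674/13705 = (-16 + 13)*(1/1429) - 48674/13705 = -3*1/1429 - 48674/13705 = -3/1429 - 48674/13705 = -69596261/19584445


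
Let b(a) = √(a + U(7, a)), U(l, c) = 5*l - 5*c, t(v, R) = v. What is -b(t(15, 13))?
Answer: -5*I ≈ -5.0*I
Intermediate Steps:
U(l, c) = -5*c + 5*l
b(a) = √(35 - 4*a) (b(a) = √(a + (-5*a + 5*7)) = √(a + (-5*a + 35)) = √(a + (35 - 5*a)) = √(35 - 4*a))
-b(t(15, 13)) = -√(35 - 4*15) = -√(35 - 60) = -√(-25) = -5*I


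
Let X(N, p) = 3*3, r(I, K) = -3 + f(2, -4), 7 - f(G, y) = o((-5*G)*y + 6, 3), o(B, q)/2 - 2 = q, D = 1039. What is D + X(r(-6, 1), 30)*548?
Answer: 5971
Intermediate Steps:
o(B, q) = 4 + 2*q
f(G, y) = -3 (f(G, y) = 7 - (4 + 2*3) = 7 - (4 + 6) = 7 - 1*10 = 7 - 10 = -3)
r(I, K) = -6 (r(I, K) = -3 - 3 = -6)
X(N, p) = 9
D + X(r(-6, 1), 30)*548 = 1039 + 9*548 = 1039 + 4932 = 5971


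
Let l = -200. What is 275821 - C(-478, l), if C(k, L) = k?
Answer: 276299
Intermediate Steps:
275821 - C(-478, l) = 275821 - 1*(-478) = 275821 + 478 = 276299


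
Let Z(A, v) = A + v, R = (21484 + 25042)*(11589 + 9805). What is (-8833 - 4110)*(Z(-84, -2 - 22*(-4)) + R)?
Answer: -12883167694978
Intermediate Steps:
R = 995377244 (R = 46526*21394 = 995377244)
(-8833 - 4110)*(Z(-84, -2 - 22*(-4)) + R) = (-8833 - 4110)*((-84 + (-2 - 22*(-4))) + 995377244) = -12943*((-84 + (-2 + 88)) + 995377244) = -12943*((-84 + 86) + 995377244) = -12943*(2 + 995377244) = -12943*995377246 = -12883167694978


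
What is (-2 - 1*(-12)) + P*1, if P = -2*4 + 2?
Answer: 4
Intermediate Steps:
P = -6 (P = -8 + 2 = -6)
(-2 - 1*(-12)) + P*1 = (-2 - 1*(-12)) - 6*1 = (-2 + 12) - 6 = 10 - 6 = 4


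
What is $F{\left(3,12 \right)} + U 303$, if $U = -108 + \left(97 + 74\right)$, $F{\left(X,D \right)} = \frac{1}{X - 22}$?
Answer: $\frac{362690}{19} \approx 19089.0$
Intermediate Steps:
$F{\left(X,D \right)} = \frac{1}{-22 + X}$
$U = 63$ ($U = -108 + 171 = 63$)
$F{\left(3,12 \right)} + U 303 = \frac{1}{-22 + 3} + 63 \cdot 303 = \frac{1}{-19} + 19089 = - \frac{1}{19} + 19089 = \frac{362690}{19}$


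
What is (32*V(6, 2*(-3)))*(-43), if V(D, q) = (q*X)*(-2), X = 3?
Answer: -49536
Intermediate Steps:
V(D, q) = -6*q (V(D, q) = (q*3)*(-2) = (3*q)*(-2) = -6*q)
(32*V(6, 2*(-3)))*(-43) = (32*(-12*(-3)))*(-43) = (32*(-6*(-6)))*(-43) = (32*36)*(-43) = 1152*(-43) = -49536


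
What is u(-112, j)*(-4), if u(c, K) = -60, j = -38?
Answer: 240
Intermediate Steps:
u(-112, j)*(-4) = -60*(-4) = 240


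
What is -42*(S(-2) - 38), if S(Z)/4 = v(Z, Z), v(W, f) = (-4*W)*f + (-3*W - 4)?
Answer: 3948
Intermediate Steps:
v(W, f) = -4 - 3*W - 4*W*f (v(W, f) = -4*W*f + (-4 - 3*W) = -4 - 3*W - 4*W*f)
S(Z) = -16 - 16*Z² - 12*Z (S(Z) = 4*(-4 - 3*Z - 4*Z*Z) = 4*(-4 - 3*Z - 4*Z²) = 4*(-4 - 4*Z² - 3*Z) = -16 - 16*Z² - 12*Z)
-42*(S(-2) - 38) = -42*((-16 - 16*(-2)² - 12*(-2)) - 38) = -42*((-16 - 16*4 + 24) - 38) = -42*((-16 - 64 + 24) - 38) = -42*(-56 - 38) = -42*(-94) = 3948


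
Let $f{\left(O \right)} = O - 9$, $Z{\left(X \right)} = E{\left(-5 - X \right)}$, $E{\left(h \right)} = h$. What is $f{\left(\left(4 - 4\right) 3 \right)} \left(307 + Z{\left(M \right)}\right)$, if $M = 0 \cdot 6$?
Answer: $-2718$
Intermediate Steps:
$M = 0$
$Z{\left(X \right)} = -5 - X$
$f{\left(O \right)} = -9 + O$
$f{\left(\left(4 - 4\right) 3 \right)} \left(307 + Z{\left(M \right)}\right) = \left(-9 + \left(4 - 4\right) 3\right) \left(307 - 5\right) = \left(-9 + 0 \cdot 3\right) \left(307 + \left(-5 + 0\right)\right) = \left(-9 + 0\right) \left(307 - 5\right) = \left(-9\right) 302 = -2718$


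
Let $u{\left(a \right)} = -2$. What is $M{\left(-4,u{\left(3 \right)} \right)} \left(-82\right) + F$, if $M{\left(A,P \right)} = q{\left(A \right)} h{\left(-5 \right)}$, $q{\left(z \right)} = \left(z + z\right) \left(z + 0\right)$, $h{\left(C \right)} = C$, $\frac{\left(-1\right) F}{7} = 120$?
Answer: $12280$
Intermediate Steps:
$F = -840$ ($F = \left(-7\right) 120 = -840$)
$q{\left(z \right)} = 2 z^{2}$ ($q{\left(z \right)} = 2 z z = 2 z^{2}$)
$M{\left(A,P \right)} = - 10 A^{2}$ ($M{\left(A,P \right)} = 2 A^{2} \left(-5\right) = - 10 A^{2}$)
$M{\left(-4,u{\left(3 \right)} \right)} \left(-82\right) + F = - 10 \left(-4\right)^{2} \left(-82\right) - 840 = \left(-10\right) 16 \left(-82\right) - 840 = \left(-160\right) \left(-82\right) - 840 = 13120 - 840 = 12280$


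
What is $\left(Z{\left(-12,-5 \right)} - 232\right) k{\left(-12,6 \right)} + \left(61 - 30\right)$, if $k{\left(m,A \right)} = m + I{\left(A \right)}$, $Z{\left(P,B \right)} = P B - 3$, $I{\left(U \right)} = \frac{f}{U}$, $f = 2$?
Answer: $\frac{6218}{3} \approx 2072.7$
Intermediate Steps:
$I{\left(U \right)} = \frac{2}{U}$
$Z{\left(P,B \right)} = -3 + B P$ ($Z{\left(P,B \right)} = B P - 3 = -3 + B P$)
$k{\left(m,A \right)} = m + \frac{2}{A}$
$\left(Z{\left(-12,-5 \right)} - 232\right) k{\left(-12,6 \right)} + \left(61 - 30\right) = \left(\left(-3 - -60\right) - 232\right) \left(-12 + \frac{2}{6}\right) + \left(61 - 30\right) = \left(\left(-3 + 60\right) - 232\right) \left(-12 + 2 \cdot \frac{1}{6}\right) + \left(61 - 30\right) = \left(57 - 232\right) \left(-12 + \frac{1}{3}\right) + 31 = \left(-175\right) \left(- \frac{35}{3}\right) + 31 = \frac{6125}{3} + 31 = \frac{6218}{3}$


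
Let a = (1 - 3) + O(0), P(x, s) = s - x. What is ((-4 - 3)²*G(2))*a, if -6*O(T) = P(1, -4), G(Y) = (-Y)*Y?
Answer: 686/3 ≈ 228.67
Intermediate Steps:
G(Y) = -Y²
O(T) = ⅚ (O(T) = -(-4 - 1*1)/6 = -(-4 - 1)/6 = -⅙*(-5) = ⅚)
a = -7/6 (a = (1 - 3) + ⅚ = -2 + ⅚ = -7/6 ≈ -1.1667)
((-4 - 3)²*G(2))*a = ((-4 - 3)²*(-1*2²))*(-7/6) = ((-7)²*(-1*4))*(-7/6) = (49*(-4))*(-7/6) = -196*(-7/6) = 686/3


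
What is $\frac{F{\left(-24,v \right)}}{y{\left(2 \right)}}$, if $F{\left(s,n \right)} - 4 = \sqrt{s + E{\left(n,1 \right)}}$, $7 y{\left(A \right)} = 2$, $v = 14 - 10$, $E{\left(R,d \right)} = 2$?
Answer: $14 + \frac{7 i \sqrt{22}}{2} \approx 14.0 + 16.416 i$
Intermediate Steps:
$v = 4$
$y{\left(A \right)} = \frac{2}{7}$ ($y{\left(A \right)} = \frac{1}{7} \cdot 2 = \frac{2}{7}$)
$F{\left(s,n \right)} = 4 + \sqrt{2 + s}$ ($F{\left(s,n \right)} = 4 + \sqrt{s + 2} = 4 + \sqrt{2 + s}$)
$\frac{F{\left(-24,v \right)}}{y{\left(2 \right)}} = \frac{4 + \sqrt{2 - 24}}{\frac{2}{7}} = \left(4 + \sqrt{-22}\right) \frac{7}{2} = \left(4 + i \sqrt{22}\right) \frac{7}{2} = 14 + \frac{7 i \sqrt{22}}{2}$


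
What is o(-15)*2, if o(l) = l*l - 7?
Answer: 436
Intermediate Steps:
o(l) = -7 + l² (o(l) = l² - 7 = -7 + l²)
o(-15)*2 = (-7 + (-15)²)*2 = (-7 + 225)*2 = 218*2 = 436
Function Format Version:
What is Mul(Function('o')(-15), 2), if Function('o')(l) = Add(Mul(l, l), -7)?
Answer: 436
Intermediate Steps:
Function('o')(l) = Add(-7, Pow(l, 2)) (Function('o')(l) = Add(Pow(l, 2), -7) = Add(-7, Pow(l, 2)))
Mul(Function('o')(-15), 2) = Mul(Add(-7, Pow(-15, 2)), 2) = Mul(Add(-7, 225), 2) = Mul(218, 2) = 436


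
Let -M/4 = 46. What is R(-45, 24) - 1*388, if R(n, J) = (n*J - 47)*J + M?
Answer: -27620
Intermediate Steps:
M = -184 (M = -4*46 = -184)
R(n, J) = -184 + J*(-47 + J*n) (R(n, J) = (n*J - 47)*J - 184 = (J*n - 47)*J - 184 = (-47 + J*n)*J - 184 = J*(-47 + J*n) - 184 = -184 + J*(-47 + J*n))
R(-45, 24) - 1*388 = (-184 - 47*24 - 45*24²) - 1*388 = (-184 - 1128 - 45*576) - 388 = (-184 - 1128 - 25920) - 388 = -27232 - 388 = -27620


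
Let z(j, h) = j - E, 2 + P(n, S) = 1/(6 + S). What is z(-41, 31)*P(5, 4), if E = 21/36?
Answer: 9481/120 ≈ 79.008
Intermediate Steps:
E = 7/12 (E = 21*(1/36) = 7/12 ≈ 0.58333)
P(n, S) = -2 + 1/(6 + S)
z(j, h) = -7/12 + j (z(j, h) = j - 1*7/12 = j - 7/12 = -7/12 + j)
z(-41, 31)*P(5, 4) = (-7/12 - 41)*((-11 - 2*4)/(6 + 4)) = -499*(-11 - 8)/(12*10) = -499*(-19)/120 = -499/12*(-19/10) = 9481/120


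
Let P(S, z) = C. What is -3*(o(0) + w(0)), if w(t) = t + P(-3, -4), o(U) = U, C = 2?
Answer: -6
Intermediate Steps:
P(S, z) = 2
w(t) = 2 + t (w(t) = t + 2 = 2 + t)
-3*(o(0) + w(0)) = -3*(0 + (2 + 0)) = -3*(0 + 2) = -3*2 = -6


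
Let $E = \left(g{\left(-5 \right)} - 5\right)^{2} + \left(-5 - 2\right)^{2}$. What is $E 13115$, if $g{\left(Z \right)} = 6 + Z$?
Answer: $852475$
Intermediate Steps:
$E = 65$ ($E = \left(\left(6 - 5\right) - 5\right)^{2} + \left(-5 - 2\right)^{2} = \left(1 - 5\right)^{2} + \left(-7\right)^{2} = \left(-4\right)^{2} + 49 = 16 + 49 = 65$)
$E 13115 = 65 \cdot 13115 = 852475$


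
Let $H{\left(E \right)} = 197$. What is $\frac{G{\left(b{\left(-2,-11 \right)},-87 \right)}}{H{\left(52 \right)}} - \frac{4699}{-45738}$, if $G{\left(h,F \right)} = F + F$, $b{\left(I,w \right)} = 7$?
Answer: $- \frac{7032709}{9010386} \approx -0.78051$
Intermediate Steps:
$G{\left(h,F \right)} = 2 F$
$\frac{G{\left(b{\left(-2,-11 \right)},-87 \right)}}{H{\left(52 \right)}} - \frac{4699}{-45738} = \frac{2 \left(-87\right)}{197} - \frac{4699}{-45738} = \left(-174\right) \frac{1}{197} - - \frac{4699}{45738} = - \frac{174}{197} + \frac{4699}{45738} = - \frac{7032709}{9010386}$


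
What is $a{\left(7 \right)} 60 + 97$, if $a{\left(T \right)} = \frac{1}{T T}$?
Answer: $\frac{4813}{49} \approx 98.224$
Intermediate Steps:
$a{\left(T \right)} = \frac{1}{T^{2}}$
$a{\left(7 \right)} 60 + 97 = \frac{1}{49} \cdot 60 + 97 = \frac{60}{49} + 97 = \frac{4813}{49}$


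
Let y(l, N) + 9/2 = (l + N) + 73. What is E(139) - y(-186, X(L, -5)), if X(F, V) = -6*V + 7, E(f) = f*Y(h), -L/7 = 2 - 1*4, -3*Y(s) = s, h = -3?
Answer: 439/2 ≈ 219.50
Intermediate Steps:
Y(s) = -s/3
L = 14 (L = -7*(2 - 1*4) = -7*(2 - 4) = -7*(-2) = 14)
E(f) = f (E(f) = f*(-⅓*(-3)) = f*1 = f)
X(F, V) = 7 - 6*V
y(l, N) = 137/2 + N + l (y(l, N) = -9/2 + ((l + N) + 73) = -9/2 + ((N + l) + 73) = -9/2 + (73 + N + l) = 137/2 + N + l)
E(139) - y(-186, X(L, -5)) = 139 - (137/2 + (7 - 6*(-5)) - 186) = 139 - (137/2 + (7 + 30) - 186) = 139 - (137/2 + 37 - 186) = 139 - 1*(-161/2) = 139 + 161/2 = 439/2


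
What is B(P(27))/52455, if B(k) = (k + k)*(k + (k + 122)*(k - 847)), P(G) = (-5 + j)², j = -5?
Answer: -6629360/10491 ≈ -631.91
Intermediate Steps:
P(G) = 100 (P(G) = (-5 - 5)² = (-10)² = 100)
B(k) = 2*k*(k + (-847 + k)*(122 + k)) (B(k) = (2*k)*(k + (122 + k)*(-847 + k)) = (2*k)*(k + (-847 + k)*(122 + k)) = 2*k*(k + (-847 + k)*(122 + k)))
B(P(27))/52455 = (2*100*(-103334 + 100² - 724*100))/52455 = (2*100*(-103334 + 10000 - 72400))*(1/52455) = (2*100*(-165734))*(1/52455) = -33146800*1/52455 = -6629360/10491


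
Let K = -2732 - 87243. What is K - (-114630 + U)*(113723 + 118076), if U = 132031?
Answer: -4033624374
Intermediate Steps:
K = -89975
K - (-114630 + U)*(113723 + 118076) = -89975 - (-114630 + 132031)*(113723 + 118076) = -89975 - 17401*231799 = -89975 - 1*4033534399 = -89975 - 4033534399 = -4033624374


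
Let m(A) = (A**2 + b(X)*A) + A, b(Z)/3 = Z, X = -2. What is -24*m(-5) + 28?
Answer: -1172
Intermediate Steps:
b(Z) = 3*Z
m(A) = A**2 - 5*A (m(A) = (A**2 + (3*(-2))*A) + A = (A**2 - 6*A) + A = A**2 - 5*A)
-24*m(-5) + 28 = -(-120)*(-5 - 5) + 28 = -(-120)*(-10) + 28 = -24*50 + 28 = -1200 + 28 = -1172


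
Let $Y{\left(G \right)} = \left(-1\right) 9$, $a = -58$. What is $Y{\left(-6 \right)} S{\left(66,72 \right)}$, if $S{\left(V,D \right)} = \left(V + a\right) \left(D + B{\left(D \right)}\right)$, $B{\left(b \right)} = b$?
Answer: $-10368$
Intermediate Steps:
$S{\left(V,D \right)} = 2 D \left(-58 + V\right)$ ($S{\left(V,D \right)} = \left(V - 58\right) \left(D + D\right) = \left(-58 + V\right) 2 D = 2 D \left(-58 + V\right)$)
$Y{\left(G \right)} = -9$
$Y{\left(-6 \right)} S{\left(66,72 \right)} = - 9 \cdot 2 \cdot 72 \left(-58 + 66\right) = - 9 \cdot 2 \cdot 72 \cdot 8 = \left(-9\right) 1152 = -10368$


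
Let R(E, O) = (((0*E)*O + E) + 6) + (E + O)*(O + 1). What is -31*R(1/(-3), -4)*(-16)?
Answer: 27776/3 ≈ 9258.7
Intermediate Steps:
R(E, O) = 6 + E + (1 + O)*(E + O) (R(E, O) = ((0*O + E) + 6) + (E + O)*(1 + O) = ((0 + E) + 6) + (1 + O)*(E + O) = (E + 6) + (1 + O)*(E + O) = (6 + E) + (1 + O)*(E + O) = 6 + E + (1 + O)*(E + O))
-31*R(1/(-3), -4)*(-16) = -31*(6 - 4 + (-4)**2 + 2/(-3) - 4/(-3))*(-16) = -31*(6 - 4 + 16 + 2*(-1/3) - 1/3*(-4))*(-16) = -31*(6 - 4 + 16 - 2/3 + 4/3)*(-16) = -31*56/3*(-16) = -1736/3*(-16) = 27776/3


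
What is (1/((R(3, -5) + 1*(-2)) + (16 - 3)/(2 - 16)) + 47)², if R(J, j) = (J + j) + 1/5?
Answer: 239847169/109561 ≈ 2189.2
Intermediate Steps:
R(J, j) = ⅕ + J + j (R(J, j) = (J + j) + ⅕ = ⅕ + J + j)
(1/((R(3, -5) + 1*(-2)) + (16 - 3)/(2 - 16)) + 47)² = (1/(((⅕ + 3 - 5) + 1*(-2)) + (16 - 3)/(2 - 16)) + 47)² = (1/((-9/5 - 2) + 13/(-14)) + 47)² = (1/(-19/5 + 13*(-1/14)) + 47)² = (1/(-19/5 - 13/14) + 47)² = (1/(-331/70) + 47)² = (-70/331 + 47)² = (15487/331)² = 239847169/109561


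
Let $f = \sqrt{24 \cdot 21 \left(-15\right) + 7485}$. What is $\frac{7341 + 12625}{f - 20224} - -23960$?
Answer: $\frac{9799481821576}{409010251} - \frac{99830 i \sqrt{3}}{409010251} \approx 23959.0 - 0.00042275 i$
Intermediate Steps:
$f = 5 i \sqrt{3}$ ($f = \sqrt{504 \left(-15\right) + 7485} = \sqrt{-7560 + 7485} = \sqrt{-75} = 5 i \sqrt{3} \approx 8.6602 i$)
$\frac{7341 + 12625}{f - 20224} - -23960 = \frac{7341 + 12625}{5 i \sqrt{3} - 20224} - -23960 = \frac{19966}{-20224 + 5 i \sqrt{3}} + 23960 = 23960 + \frac{19966}{-20224 + 5 i \sqrt{3}}$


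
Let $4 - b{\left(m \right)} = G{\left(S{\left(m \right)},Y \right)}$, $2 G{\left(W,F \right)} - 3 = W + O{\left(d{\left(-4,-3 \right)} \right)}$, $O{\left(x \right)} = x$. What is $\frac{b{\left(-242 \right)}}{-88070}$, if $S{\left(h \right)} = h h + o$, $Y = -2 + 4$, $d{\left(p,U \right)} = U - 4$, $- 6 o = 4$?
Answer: $\frac{87827}{264210} \approx 0.33241$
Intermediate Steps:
$o = - \frac{2}{3}$ ($o = \left(- \frac{1}{6}\right) 4 = - \frac{2}{3} \approx -0.66667$)
$d{\left(p,U \right)} = -4 + U$ ($d{\left(p,U \right)} = U - 4 = -4 + U$)
$Y = 2$
$S{\left(h \right)} = - \frac{2}{3} + h^{2}$ ($S{\left(h \right)} = h h - \frac{2}{3} = h^{2} - \frac{2}{3} = - \frac{2}{3} + h^{2}$)
$G{\left(W,F \right)} = -2 + \frac{W}{2}$ ($G{\left(W,F \right)} = \frac{3}{2} + \frac{W - 7}{2} = \frac{3}{2} + \frac{-7 + W}{2} = \frac{3}{2} + \left(- \frac{7}{2} + \frac{W}{2}\right) = -2 + \frac{W}{2}$)
$b{\left(m \right)} = \frac{19}{3} - \frac{m^{2}}{2}$ ($b{\left(m \right)} = 4 - \left(-2 + \frac{- \frac{2}{3} + m^{2}}{2}\right) = 4 - \left(-2 + \left(- \frac{1}{3} + \frac{m^{2}}{2}\right)\right) = 4 - \left(- \frac{7}{3} + \frac{m^{2}}{2}\right) = \frac{19}{3} - \frac{m^{2}}{2}$)
$\frac{b{\left(-242 \right)}}{-88070} = \frac{\frac{19}{3} - \frac{\left(-242\right)^{2}}{2}}{-88070} = \left(\frac{19}{3} - 29282\right) \left(- \frac{1}{88070}\right) = \left(- \frac{87827}{3}\right) \left(- \frac{1}{88070}\right) = \frac{87827}{264210}$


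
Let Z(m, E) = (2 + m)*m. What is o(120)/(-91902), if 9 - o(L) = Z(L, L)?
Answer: 4877/30634 ≈ 0.15920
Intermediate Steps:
Z(m, E) = m*(2 + m)
o(L) = 9 - L*(2 + L)
o(120)/(-91902) = (9 - 1*120*(2 + 120))/(-91902) = (9 - 1*120*122)*(-1/91902) = (9 - 14640)*(-1/91902) = -14631*(-1/91902) = 4877/30634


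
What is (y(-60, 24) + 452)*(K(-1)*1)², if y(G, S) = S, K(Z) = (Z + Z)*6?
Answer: 68544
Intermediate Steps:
K(Z) = 12*Z (K(Z) = (2*Z)*6 = 12*Z)
(y(-60, 24) + 452)*(K(-1)*1)² = (24 + 452)*((12*(-1))*1)² = 476*(-12*1)² = 476*(-12)² = 476*144 = 68544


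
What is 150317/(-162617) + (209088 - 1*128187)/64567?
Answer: 3450360178/10499691839 ≈ 0.32862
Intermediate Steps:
150317/(-162617) + (209088 - 1*128187)/64567 = 150317*(-1/162617) + (209088 - 128187)*(1/64567) = -150317/162617 + 80901*(1/64567) = -150317/162617 + 80901/64567 = 3450360178/10499691839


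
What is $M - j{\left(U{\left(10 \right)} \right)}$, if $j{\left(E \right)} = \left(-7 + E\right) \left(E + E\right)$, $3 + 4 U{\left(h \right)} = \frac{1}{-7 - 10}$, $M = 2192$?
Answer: $\frac{630056}{289} \approx 2180.1$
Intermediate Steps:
$U{\left(h \right)} = - \frac{13}{17}$ ($U{\left(h \right)} = - \frac{3}{4} + \frac{1}{4 \left(-7 - 10\right)} = - \frac{3}{4} + \frac{1}{4 \left(-17\right)} = - \frac{3}{4} + \frac{1}{4} \left(- \frac{1}{17}\right) = - \frac{3}{4} - \frac{1}{68} = - \frac{13}{17}$)
$j{\left(E \right)} = 2 E \left(-7 + E\right)$ ($j{\left(E \right)} = \left(-7 + E\right) 2 E = 2 E \left(-7 + E\right)$)
$M - j{\left(U{\left(10 \right)} \right)} = 2192 - 2 \left(- \frac{13}{17}\right) \left(-7 - \frac{13}{17}\right) = 2192 - 2 \left(- \frac{13}{17}\right) \left(- \frac{132}{17}\right) = 2192 - \frac{3432}{289} = \frac{630056}{289}$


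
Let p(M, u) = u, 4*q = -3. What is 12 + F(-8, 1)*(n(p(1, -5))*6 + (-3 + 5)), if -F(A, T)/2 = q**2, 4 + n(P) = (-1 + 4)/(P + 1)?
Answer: 669/16 ≈ 41.813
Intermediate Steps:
q = -3/4 (q = (1/4)*(-3) = -3/4 ≈ -0.75000)
n(P) = -4 + 3/(1 + P) (n(P) = -4 + (-1 + 4)/(P + 1) = -4 + 3/(1 + P))
F(A, T) = -9/8 (F(A, T) = -2*(-3/4)**2 = -2*9/16 = -9/8)
12 + F(-8, 1)*(n(p(1, -5))*6 + (-3 + 5)) = 12 - 9*(((-1 - 4*(-5))/(1 - 5))*6 + (-3 + 5))/8 = 12 - 9*(((-1 + 20)/(-4))*6 + 2)/8 = 12 - 9*(-1/4*19*6 + 2)/8 = 12 - 9*(-19/4*6 + 2)/8 = 12 - 9*(-57/2 + 2)/8 = 12 - 9/8*(-53/2) = 12 + 477/16 = 669/16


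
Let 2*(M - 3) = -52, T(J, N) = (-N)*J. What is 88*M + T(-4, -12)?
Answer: -2072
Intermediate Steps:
T(J, N) = -J*N
M = -23 (M = 3 + (½)*(-52) = 3 - 26 = -23)
88*M + T(-4, -12) = 88*(-23) - 1*(-4)*(-12) = -2024 - 48 = -2072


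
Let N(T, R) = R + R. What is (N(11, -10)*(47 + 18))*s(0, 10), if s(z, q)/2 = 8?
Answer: -20800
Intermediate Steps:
N(T, R) = 2*R
s(z, q) = 16 (s(z, q) = 2*8 = 16)
(N(11, -10)*(47 + 18))*s(0, 10) = ((2*(-10))*(47 + 18))*16 = -20*65*16 = -1300*16 = -20800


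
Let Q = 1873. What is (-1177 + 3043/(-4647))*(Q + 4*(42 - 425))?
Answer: -1866143642/4647 ≈ -4.0158e+5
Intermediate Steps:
(-1177 + 3043/(-4647))*(Q + 4*(42 - 425)) = (-1177 + 3043/(-4647))*(1873 + 4*(42 - 425)) = (-1177 + 3043*(-1/4647))*(1873 + 4*(-383)) = (-1177 - 3043/4647)*(1873 - 1532) = -5472562/4647*341 = -1866143642/4647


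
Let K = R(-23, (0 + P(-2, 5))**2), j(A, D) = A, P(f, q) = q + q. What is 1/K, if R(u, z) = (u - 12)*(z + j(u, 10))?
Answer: -1/2695 ≈ -0.00037106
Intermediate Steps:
P(f, q) = 2*q
R(u, z) = (-12 + u)*(u + z) (R(u, z) = (u - 12)*(z + u) = (-12 + u)*(u + z))
K = -2695 (K = (-23)**2 - 12*(-23) - 12*(0 + 2*5)**2 - 23*(0 + 2*5)**2 = 529 + 276 - 12*(0 + 10)**2 - 23*(0 + 10)**2 = 529 + 276 - 12*10**2 - 23*10**2 = 529 + 276 - 12*100 - 23*100 = 529 + 276 - 1200 - 2300 = -2695)
1/K = 1/(-2695) = -1/2695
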